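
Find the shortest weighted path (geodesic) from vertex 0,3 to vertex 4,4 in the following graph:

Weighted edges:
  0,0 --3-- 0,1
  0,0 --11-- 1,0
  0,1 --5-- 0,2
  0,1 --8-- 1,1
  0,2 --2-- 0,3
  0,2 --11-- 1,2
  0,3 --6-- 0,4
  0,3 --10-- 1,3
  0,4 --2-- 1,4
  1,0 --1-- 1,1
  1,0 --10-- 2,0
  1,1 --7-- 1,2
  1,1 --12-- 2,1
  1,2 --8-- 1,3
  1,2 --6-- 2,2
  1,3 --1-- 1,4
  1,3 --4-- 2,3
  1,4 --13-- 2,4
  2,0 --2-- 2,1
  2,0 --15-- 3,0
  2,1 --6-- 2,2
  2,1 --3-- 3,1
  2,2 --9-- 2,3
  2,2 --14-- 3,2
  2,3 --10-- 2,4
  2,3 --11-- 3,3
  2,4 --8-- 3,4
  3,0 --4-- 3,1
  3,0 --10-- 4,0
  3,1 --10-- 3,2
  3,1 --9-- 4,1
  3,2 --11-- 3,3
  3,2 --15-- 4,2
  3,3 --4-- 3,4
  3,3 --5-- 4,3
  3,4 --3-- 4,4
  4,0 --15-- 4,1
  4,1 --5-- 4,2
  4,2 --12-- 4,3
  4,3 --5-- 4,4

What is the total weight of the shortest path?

Shortest path: 0,3 → 0,4 → 1,4 → 1,3 → 2,3 → 3,3 → 3,4 → 4,4, total weight = 31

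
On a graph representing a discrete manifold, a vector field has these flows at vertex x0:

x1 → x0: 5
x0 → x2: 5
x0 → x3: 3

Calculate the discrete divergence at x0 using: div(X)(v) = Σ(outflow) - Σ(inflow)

Divergence = sum of outgoing flows = (-5) + 5 + 3 = 3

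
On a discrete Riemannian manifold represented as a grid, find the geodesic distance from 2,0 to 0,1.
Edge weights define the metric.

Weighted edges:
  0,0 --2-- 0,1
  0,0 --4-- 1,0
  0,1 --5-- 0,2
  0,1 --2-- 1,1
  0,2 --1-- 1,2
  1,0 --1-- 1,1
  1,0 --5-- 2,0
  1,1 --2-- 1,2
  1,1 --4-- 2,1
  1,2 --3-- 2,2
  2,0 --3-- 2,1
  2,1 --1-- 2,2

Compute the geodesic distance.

Shortest path: 2,0 → 1,0 → 1,1 → 0,1, total weight = 8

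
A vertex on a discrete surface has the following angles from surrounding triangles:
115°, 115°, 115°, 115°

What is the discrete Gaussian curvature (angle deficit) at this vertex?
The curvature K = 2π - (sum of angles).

Sum of angles = 460°. K = 360° - 460° = -100°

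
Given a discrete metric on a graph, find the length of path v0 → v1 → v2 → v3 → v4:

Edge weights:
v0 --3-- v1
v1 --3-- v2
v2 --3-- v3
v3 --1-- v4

Arc length = 3 + 3 + 3 + 1 = 10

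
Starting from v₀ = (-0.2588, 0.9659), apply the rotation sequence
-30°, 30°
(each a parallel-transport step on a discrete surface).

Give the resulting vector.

Total rotation: (-30°) + 30° = 0°. Final vector: (-0.2588, 0.9659)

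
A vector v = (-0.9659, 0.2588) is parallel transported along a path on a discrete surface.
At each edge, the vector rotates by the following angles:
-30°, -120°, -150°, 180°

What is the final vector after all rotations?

Total rotation: (-30°) + (-120°) + (-150°) + 180° = -120°. Final vector: (0.7071, 0.7071)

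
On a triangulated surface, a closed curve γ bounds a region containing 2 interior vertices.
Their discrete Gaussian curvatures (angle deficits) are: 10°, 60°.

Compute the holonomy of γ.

Holonomy = total enclosed curvature = 10° + 60° = 70°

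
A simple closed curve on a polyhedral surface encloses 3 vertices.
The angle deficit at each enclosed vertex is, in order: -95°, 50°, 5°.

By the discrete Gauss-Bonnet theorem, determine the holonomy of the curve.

Holonomy = total enclosed curvature = (-95°) + 50° + 5° = -40°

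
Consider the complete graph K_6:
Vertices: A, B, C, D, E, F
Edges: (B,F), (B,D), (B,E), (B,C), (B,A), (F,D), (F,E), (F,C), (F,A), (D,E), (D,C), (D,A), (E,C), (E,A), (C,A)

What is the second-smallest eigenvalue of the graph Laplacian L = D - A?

For the complete graph K_n, L = nI − J (J = all-ones matrix). J has eigenvalues n (once, eigenvector 𝟙) and 0 (multiplicity n−1), so L has eigenvalues 0 (once) and n (multiplicity n−1). Here n = 6: eigenvalue 0 once and 6 with multiplicity 5.
Laplacian eigenvalues: [0.0, 6.0, 6.0, 6.0, 6.0, 6.0]. Algebraic connectivity (smallest non-zero eigenvalue) = 6.0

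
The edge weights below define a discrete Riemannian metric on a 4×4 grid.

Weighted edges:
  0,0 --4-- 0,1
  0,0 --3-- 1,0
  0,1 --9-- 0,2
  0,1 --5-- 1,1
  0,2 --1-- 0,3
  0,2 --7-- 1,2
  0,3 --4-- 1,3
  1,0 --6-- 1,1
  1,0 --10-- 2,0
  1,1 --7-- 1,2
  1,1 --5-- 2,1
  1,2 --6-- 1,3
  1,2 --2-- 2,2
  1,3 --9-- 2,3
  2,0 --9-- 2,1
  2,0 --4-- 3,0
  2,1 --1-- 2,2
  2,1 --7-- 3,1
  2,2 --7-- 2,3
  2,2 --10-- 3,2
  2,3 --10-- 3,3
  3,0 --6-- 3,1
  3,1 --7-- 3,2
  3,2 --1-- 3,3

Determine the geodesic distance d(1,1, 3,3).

Shortest path: 1,1 → 2,1 → 2,2 → 3,2 → 3,3, total weight = 17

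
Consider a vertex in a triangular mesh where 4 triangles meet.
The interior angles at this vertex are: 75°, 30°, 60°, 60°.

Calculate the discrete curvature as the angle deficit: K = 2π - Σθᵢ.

Sum of angles = 225°. K = 360° - 225° = 135° = 3π/4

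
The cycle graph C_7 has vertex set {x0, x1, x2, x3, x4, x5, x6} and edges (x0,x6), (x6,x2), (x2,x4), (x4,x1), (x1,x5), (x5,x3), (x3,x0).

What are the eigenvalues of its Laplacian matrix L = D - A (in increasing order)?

The cycle graph C_n has Laplacian eigenvalues λ_k = 2 − 2cos(2πk/n), k = 0, 1, …, n−1. Here n = 7:
k=0: 2 − 2cos(0) = 0.0; k=1: 2 − 2cos(2π/7) = 0.753; k=2: 2 − 2cos(4π/7) = 2.445; k=3: 2 − 2cos(6π/7) = 3.8019; k=4: 2 − 2cos(8π/7) = 3.8019; k=5: 2 − 2cos(10π/7) = 2.445; k=6: 2 − 2cos(12π/7) = 0.753.
Laplacian eigenvalues (increasing order): [0.0, 0.753, 0.753, 2.445, 2.445, 3.8019, 3.8019]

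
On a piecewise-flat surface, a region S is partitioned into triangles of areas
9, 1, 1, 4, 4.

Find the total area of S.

9 + 1 + 1 + 4 + 4 = 19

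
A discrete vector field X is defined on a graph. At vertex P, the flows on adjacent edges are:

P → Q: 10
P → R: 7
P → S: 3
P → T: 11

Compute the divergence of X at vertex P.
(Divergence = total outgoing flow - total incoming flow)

Divergence = sum of outgoing flows = 10 + 7 + 3 + 11 = 31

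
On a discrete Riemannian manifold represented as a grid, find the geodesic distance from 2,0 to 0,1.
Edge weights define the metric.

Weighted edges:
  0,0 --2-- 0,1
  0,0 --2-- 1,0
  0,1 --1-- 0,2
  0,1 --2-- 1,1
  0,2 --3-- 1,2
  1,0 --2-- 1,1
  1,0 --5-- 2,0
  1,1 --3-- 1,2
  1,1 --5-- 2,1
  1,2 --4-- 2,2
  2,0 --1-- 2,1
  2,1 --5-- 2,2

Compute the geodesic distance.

Shortest path: 2,0 → 2,1 → 1,1 → 0,1, total weight = 8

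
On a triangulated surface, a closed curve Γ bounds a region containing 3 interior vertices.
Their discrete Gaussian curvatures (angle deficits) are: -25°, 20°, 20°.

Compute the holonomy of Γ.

Holonomy = total enclosed curvature = (-25°) + 20° + 20° = 15°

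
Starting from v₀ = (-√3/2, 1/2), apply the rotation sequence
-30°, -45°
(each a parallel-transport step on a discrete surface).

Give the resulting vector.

Total rotation: (-30°) + (-45°) = -75°. Final vector: (0.2588, 0.9659)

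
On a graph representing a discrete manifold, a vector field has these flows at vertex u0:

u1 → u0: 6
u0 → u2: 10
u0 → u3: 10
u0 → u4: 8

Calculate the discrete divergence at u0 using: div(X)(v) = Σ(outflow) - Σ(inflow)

Divergence = sum of outgoing flows = (-6) + 10 + 10 + 8 = 22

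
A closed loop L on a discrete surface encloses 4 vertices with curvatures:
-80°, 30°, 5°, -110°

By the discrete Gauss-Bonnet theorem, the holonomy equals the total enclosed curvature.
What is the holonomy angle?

Holonomy = total enclosed curvature = (-80°) + 30° + 5° + (-110°) = -155°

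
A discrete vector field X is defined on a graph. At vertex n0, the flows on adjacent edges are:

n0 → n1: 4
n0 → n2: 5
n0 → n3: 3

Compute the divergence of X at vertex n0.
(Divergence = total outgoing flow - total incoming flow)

Divergence = sum of outgoing flows = 4 + 5 + 3 = 12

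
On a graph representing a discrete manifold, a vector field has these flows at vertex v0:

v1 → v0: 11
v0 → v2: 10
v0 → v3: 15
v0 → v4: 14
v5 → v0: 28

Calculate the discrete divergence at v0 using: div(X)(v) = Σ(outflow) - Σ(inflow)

Divergence = sum of outgoing flows = (-11) + 10 + 15 + 14 + (-28) = 0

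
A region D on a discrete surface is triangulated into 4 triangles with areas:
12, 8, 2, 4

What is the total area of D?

12 + 8 + 2 + 4 = 26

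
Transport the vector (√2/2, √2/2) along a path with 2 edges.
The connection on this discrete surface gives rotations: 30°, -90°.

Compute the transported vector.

Total rotation: 30° + (-90°) = -60°. Final vector: (0.9659, -0.2588)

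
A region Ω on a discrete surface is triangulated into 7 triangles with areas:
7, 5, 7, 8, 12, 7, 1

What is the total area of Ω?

7 + 5 + 7 + 8 + 12 + 7 + 1 = 47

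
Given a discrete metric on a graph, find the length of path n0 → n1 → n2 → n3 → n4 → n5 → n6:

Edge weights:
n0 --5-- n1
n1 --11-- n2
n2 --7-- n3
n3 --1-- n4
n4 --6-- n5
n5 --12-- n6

Arc length = 5 + 11 + 7 + 1 + 6 + 12 = 42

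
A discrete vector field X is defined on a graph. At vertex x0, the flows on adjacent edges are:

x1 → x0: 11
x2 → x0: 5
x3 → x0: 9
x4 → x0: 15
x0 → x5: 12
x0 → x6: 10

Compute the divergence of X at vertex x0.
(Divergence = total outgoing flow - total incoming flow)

Divergence = sum of outgoing flows = (-11) + (-5) + (-9) + (-15) + 12 + 10 = -18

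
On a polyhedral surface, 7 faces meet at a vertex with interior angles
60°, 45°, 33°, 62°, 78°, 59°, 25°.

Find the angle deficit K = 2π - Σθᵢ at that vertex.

Sum of angles = 362°. K = 360° - 362° = -2° = -π/90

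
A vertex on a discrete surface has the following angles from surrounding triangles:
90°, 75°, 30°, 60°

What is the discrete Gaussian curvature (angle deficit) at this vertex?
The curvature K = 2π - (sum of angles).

Sum of angles = 255°. K = 360° - 255° = 105° = 7π/12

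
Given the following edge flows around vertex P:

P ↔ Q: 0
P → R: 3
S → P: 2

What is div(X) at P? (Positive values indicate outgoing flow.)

Divergence = sum of outgoing flows = 0 + 3 + (-2) = 1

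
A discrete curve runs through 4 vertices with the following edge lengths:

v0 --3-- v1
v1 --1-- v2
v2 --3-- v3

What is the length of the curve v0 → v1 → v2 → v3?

Arc length = 3 + 1 + 3 = 7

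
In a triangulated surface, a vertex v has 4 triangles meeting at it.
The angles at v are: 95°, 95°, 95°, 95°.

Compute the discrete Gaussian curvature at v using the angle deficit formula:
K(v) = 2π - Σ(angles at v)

Sum of angles = 380°. K = 360° - 380° = -20° = -π/9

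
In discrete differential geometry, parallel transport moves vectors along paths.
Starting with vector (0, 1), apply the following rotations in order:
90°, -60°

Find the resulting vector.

Total rotation: 90° + (-60°) = 30°. Final vector: (-0.5000, 0.8660)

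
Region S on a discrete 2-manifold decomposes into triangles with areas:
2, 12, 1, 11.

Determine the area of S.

2 + 12 + 1 + 11 = 26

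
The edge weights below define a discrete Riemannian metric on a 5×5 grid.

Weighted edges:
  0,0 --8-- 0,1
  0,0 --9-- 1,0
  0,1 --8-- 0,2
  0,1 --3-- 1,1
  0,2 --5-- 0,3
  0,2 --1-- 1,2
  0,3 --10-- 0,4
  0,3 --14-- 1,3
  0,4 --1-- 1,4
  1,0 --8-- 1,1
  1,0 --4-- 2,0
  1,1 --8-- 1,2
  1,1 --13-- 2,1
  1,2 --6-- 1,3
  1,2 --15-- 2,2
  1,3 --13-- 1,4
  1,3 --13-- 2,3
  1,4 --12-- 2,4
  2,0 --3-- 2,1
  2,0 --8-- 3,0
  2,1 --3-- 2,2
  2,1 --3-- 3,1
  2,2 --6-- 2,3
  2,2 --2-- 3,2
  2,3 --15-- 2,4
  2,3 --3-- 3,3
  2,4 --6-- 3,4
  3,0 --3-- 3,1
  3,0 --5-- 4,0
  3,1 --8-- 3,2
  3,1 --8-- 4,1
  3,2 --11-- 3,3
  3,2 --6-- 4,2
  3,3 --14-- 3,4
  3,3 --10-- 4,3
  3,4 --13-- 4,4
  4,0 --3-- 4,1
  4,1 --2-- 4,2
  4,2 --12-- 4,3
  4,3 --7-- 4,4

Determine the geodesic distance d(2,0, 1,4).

Shortest path: 2,0 → 1,0 → 1,1 → 1,2 → 0,2 → 0,3 → 0,4 → 1,4, total weight = 37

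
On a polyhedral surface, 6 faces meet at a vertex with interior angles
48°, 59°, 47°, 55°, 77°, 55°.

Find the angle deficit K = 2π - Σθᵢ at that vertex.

Sum of angles = 341°. K = 360° - 341° = 19° = 19π/180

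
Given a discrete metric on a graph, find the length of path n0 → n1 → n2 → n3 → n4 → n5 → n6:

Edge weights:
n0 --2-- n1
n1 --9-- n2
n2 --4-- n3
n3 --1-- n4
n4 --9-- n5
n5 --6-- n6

Arc length = 2 + 9 + 4 + 1 + 9 + 6 = 31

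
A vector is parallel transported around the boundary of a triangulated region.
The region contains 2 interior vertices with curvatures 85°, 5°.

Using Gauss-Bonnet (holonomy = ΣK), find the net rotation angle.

Holonomy = total enclosed curvature = 85° + 5° = 90°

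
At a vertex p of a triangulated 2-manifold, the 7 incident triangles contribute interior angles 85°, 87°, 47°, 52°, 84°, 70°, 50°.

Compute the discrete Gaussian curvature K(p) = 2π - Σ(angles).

Sum of angles = 475°. K = 360° - 475° = -115° = -23π/36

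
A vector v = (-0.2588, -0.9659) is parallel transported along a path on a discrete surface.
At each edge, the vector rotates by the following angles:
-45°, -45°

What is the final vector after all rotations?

Total rotation: (-45°) + (-45°) = -90°. Final vector: (-0.9659, 0.2588)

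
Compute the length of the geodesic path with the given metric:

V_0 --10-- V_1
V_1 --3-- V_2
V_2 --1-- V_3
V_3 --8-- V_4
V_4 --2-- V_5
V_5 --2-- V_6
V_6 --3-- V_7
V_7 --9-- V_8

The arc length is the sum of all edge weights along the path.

Arc length = 10 + 3 + 1 + 8 + 2 + 2 + 3 + 9 = 38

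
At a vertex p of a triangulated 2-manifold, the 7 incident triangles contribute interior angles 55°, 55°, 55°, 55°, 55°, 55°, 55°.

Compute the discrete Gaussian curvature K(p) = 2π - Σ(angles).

Sum of angles = 385°. K = 360° - 385° = -25°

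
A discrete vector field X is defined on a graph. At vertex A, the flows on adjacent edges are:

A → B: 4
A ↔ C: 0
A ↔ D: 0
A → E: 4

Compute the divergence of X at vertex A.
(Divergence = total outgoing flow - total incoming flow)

Divergence = sum of outgoing flows = 4 + 0 + 0 + 4 = 8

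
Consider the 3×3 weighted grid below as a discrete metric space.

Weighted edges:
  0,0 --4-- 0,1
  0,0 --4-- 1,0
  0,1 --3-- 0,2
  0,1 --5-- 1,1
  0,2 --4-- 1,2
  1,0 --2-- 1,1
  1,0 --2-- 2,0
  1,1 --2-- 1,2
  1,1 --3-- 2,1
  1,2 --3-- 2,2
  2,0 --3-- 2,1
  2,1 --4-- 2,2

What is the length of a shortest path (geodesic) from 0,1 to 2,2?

Shortest path: 0,1 → 0,2 → 1,2 → 2,2, total weight = 10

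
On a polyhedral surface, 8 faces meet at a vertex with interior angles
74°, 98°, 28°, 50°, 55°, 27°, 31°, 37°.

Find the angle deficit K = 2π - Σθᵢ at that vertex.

Sum of angles = 400°. K = 360° - 400° = -40° = -2π/9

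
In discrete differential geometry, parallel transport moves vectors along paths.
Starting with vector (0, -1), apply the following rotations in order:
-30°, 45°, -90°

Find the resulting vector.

Total rotation: (-30°) + 45° + (-90°) = -75°. Final vector: (-0.9659, -0.2588)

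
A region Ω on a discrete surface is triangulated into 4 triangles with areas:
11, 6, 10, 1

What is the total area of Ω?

11 + 6 + 10 + 1 = 28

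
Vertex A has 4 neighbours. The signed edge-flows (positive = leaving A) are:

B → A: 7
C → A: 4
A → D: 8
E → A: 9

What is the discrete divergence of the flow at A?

Divergence = sum of outgoing flows = (-7) + (-4) + 8 + (-9) = -12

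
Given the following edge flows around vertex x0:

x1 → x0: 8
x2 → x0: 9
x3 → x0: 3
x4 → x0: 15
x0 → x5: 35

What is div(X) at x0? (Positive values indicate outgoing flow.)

Divergence = sum of outgoing flows = (-8) + (-9) + (-3) + (-15) + 35 = 0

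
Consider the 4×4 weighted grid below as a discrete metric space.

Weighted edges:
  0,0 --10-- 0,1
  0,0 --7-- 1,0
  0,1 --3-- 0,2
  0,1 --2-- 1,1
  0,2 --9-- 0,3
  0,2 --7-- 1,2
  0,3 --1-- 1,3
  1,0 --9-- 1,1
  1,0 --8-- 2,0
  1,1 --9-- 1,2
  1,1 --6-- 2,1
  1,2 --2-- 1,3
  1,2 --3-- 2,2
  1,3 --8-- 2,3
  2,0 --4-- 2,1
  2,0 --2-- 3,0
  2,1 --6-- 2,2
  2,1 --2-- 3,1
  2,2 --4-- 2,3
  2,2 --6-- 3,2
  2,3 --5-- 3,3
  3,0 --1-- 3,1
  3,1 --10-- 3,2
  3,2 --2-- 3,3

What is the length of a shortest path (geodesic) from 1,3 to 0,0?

Shortest path: 1,3 → 1,2 → 0,2 → 0,1 → 0,0, total weight = 22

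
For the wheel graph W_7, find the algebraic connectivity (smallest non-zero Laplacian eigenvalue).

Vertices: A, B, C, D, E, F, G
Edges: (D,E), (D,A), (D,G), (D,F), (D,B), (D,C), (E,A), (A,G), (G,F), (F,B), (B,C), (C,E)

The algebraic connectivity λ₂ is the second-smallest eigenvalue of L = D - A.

The wheel W_7 is the join K_1 ∨ C_6 (a hub joined to every vertex of a cycle of length 6). For a join G ∨ H (G on p vertices, H on q vertices) the Laplacian spectrum is 0, p+q, the eigenvalues of L(G) other than one 0 each shifted by +q, and the eigenvalues of L(H) other than one 0 each shifted by +p. With G = K_1 (p = 1, nothing left after dropping its 0) and H = C_6 (q = 6, eigenvalues 2 − 2cos(2πk/6), k = 0, …, 5; drop k = 0), the spectrum of W_7 is 0, 7, and 1 + (2 − 2cos(2πk/6)) = 3 − 2cos(2πk/6) for k = 1, …, 5:
k=1: 3 − 2cos(π/3) = 2.0; k=2: 3 − 2cos(2π/3) = 4.0; k=3: 3 − 2cos(π) = 5.0; k=4: 3 − 2cos(4π/3) = 4.0; k=5: 3 − 2cos(5π/3) = 2.0.
Laplacian eigenvalues: [0.0, 2.0, 2.0, 4.0, 4.0, 5.0, 7.0]. Algebraic connectivity (smallest non-zero eigenvalue) = 2.0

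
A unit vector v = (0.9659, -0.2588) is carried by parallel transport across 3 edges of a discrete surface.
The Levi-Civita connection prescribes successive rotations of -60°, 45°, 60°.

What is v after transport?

Total rotation: (-60°) + 45° + 60° = 45°. Final vector: (0.8660, 0.5000)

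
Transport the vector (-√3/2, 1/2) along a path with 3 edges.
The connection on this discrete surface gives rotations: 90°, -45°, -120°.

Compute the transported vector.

Total rotation: 90° + (-45°) + (-120°) = -75°. Final vector: (0.2588, 0.9659)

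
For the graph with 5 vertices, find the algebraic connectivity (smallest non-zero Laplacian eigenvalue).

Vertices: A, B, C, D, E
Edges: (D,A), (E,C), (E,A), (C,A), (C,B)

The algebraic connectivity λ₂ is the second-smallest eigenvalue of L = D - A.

Degrees: deg(A) = 3, deg(B) = 1, deg(C) = 3, deg(D) = 1, deg(E) = 2.
L = D − A with rows/columns ordered (A, B, C, D, E):
  [ 3,  0, -1, -1, -1]
  [ 0,  1, -1,  0,  0]
  [-1, -1,  3,  0, -1]
  [-1,  0,  0,  1,  0]
  [-1,  0, -1,  0,  2]
Characteristic polynomial: det(λI − L) = λ(λ² − 5λ + 3)(λ² − 5λ + 5).
Roots: λ = 0; (λ² − 5λ + 3) = 0 ⇒ λ = (5 ± √13)/2 ≈ 0.6972, 4.3028; (λ² − 5λ + 5) = 0 ⇒ λ = (5 ± √5)/2 ≈ 1.382, 3.618.
(Check: the roots sum (with multiplicity) to 10, matching trace L = Σdeg = 2·5 = 10.)
Laplacian eigenvalues: [0.0, 0.6972, 1.382, 3.618, 4.3028]. Algebraic connectivity (smallest non-zero eigenvalue) = 0.6972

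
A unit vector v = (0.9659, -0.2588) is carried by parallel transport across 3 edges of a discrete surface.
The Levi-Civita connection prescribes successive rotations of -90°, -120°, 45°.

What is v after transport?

Total rotation: (-90°) + (-120°) + 45° = -165°. Final vector: (-1, 0)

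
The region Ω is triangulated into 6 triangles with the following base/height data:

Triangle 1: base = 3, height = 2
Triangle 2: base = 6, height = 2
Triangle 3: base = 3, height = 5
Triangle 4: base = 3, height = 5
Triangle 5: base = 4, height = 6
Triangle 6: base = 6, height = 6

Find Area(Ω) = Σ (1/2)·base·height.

(1/2)×3×2 + (1/2)×6×2 + (1/2)×3×5 + (1/2)×3×5 + (1/2)×4×6 + (1/2)×6×6 = 54.0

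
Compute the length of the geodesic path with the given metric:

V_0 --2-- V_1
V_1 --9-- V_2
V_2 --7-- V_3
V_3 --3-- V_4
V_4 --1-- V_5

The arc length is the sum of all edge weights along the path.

Arc length = 2 + 9 + 7 + 3 + 1 = 22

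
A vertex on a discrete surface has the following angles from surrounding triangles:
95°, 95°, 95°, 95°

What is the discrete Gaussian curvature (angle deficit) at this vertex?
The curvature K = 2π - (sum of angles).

Sum of angles = 380°. K = 360° - 380° = -20°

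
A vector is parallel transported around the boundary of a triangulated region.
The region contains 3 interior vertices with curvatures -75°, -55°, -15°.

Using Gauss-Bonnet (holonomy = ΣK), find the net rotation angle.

Holonomy = total enclosed curvature = (-75°) + (-55°) + (-15°) = -145°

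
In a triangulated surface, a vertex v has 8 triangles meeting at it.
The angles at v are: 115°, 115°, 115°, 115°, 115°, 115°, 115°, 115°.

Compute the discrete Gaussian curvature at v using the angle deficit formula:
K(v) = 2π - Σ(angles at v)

Sum of angles = 920°. K = 360° - 920° = -560° = -28π/9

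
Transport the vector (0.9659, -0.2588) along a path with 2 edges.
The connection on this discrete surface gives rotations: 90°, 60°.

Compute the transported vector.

Total rotation: 90° + 60° = 150°. Final vector: (-0.7071, 0.7071)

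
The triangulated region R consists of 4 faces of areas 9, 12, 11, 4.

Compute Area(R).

9 + 12 + 11 + 4 = 36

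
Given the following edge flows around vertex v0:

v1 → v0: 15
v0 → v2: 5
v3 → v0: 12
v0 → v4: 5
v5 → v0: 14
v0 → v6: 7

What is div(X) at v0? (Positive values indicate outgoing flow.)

Divergence = sum of outgoing flows = (-15) + 5 + (-12) + 5 + (-14) + 7 = -24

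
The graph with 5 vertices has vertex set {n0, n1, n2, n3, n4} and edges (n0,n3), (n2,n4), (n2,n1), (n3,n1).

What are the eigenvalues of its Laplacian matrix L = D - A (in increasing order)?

Degrees: deg(n0) = 1, deg(n1) = 2, deg(n2) = 2, deg(n3) = 2, deg(n4) = 1.
L = D − A with rows/columns ordered (n0, n1, n2, n3, n4):
  [ 1,  0,  0, -1,  0]
  [ 0,  2, -1, -1,  0]
  [ 0, -1,  2,  0, -1]
  [-1, -1,  0,  2,  0]
  [ 0,  0, -1,  0,  1]
Characteristic polynomial: det(λI − L) = λ(λ² − 3λ + 1)(λ² − 5λ + 5).
Roots: λ = 0; (λ² − 3λ + 1) = 0 ⇒ λ = (3 ± √5)/2 ≈ 0.382, 2.618; (λ² − 5λ + 5) = 0 ⇒ λ = (5 ± √5)/2 ≈ 1.382, 3.618.
(Check: the roots sum (with multiplicity) to 8, matching trace L = Σdeg = 2·4 = 8.)
Laplacian eigenvalues (increasing order): [0.0, 0.382, 1.382, 2.618, 3.618]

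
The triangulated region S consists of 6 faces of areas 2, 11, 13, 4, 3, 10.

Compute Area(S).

2 + 11 + 13 + 4 + 3 + 10 = 43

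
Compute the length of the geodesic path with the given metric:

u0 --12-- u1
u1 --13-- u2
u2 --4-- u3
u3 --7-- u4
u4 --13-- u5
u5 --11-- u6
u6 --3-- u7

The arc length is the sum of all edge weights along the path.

Arc length = 12 + 13 + 4 + 7 + 13 + 11 + 3 = 63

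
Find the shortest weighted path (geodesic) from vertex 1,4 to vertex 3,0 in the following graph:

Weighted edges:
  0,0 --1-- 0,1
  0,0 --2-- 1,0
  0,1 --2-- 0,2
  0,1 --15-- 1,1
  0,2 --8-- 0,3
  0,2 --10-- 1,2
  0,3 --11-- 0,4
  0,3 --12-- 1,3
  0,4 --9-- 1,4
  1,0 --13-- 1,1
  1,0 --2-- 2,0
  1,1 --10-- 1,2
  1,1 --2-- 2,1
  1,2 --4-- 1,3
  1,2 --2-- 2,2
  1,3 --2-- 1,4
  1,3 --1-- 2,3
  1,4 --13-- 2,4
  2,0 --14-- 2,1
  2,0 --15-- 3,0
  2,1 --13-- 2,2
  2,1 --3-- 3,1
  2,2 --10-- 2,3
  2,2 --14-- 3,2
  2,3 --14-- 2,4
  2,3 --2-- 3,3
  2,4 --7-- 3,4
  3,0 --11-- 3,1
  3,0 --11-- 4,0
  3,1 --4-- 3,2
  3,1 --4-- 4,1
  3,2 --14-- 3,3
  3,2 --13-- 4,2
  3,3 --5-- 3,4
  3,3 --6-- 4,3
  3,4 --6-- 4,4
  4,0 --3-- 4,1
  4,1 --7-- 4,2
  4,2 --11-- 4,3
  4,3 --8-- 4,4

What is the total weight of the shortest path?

Shortest path: 1,4 → 1,3 → 1,2 → 1,1 → 2,1 → 3,1 → 3,0, total weight = 32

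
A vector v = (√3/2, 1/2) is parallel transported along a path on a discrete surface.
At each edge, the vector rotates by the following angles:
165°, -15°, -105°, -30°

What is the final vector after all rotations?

Total rotation: 165° + (-15°) + (-105°) + (-30°) = 15°. Final vector: (0.7071, 0.7071)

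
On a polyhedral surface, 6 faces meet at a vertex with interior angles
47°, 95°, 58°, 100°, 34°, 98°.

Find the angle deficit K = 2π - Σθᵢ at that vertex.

Sum of angles = 432°. K = 360° - 432° = -72° = -2π/5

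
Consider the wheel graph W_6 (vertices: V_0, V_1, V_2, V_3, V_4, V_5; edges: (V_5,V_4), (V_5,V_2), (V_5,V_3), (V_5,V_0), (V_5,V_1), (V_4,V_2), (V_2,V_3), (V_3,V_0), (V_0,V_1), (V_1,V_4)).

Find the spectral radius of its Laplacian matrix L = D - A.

The wheel W_6 is the join K_1 ∨ C_5 (a hub joined to every vertex of a cycle of length 5). For a join G ∨ H (G on p vertices, H on q vertices) the Laplacian spectrum is 0, p+q, the eigenvalues of L(G) other than one 0 each shifted by +q, and the eigenvalues of L(H) other than one 0 each shifted by +p. With G = K_1 (p = 1, nothing left after dropping its 0) and H = C_5 (q = 5, eigenvalues 2 − 2cos(2πk/5), k = 0, …, 4; drop k = 0), the spectrum of W_6 is 0, 6, and 1 + (2 − 2cos(2πk/5)) = 3 − 2cos(2πk/5) for k = 1, …, 4:
k=1: 3 − 2cos(2π/5) = 2.382; k=2: 3 − 2cos(4π/5) = 4.618; k=3: 3 − 2cos(6π/5) = 4.618; k=4: 3 − 2cos(8π/5) = 2.382.
Laplacian eigenvalues: [0.0, 2.382, 2.382, 4.618, 4.618, 6.0]. Largest eigenvalue (spectral radius) = 6.0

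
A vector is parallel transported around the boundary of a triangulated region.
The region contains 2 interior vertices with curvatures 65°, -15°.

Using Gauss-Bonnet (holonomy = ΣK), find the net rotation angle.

Holonomy = total enclosed curvature = 65° + (-15°) = 50°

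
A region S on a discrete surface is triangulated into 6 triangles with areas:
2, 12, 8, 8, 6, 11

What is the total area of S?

2 + 12 + 8 + 8 + 6 + 11 = 47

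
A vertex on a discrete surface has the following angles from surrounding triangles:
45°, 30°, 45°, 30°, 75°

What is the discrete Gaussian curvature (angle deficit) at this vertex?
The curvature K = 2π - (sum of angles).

Sum of angles = 225°. K = 360° - 225° = 135° = 3π/4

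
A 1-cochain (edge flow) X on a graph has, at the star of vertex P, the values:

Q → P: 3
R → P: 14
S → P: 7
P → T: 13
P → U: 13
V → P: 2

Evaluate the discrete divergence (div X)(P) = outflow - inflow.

Divergence = sum of outgoing flows = (-3) + (-14) + (-7) + 13 + 13 + (-2) = 0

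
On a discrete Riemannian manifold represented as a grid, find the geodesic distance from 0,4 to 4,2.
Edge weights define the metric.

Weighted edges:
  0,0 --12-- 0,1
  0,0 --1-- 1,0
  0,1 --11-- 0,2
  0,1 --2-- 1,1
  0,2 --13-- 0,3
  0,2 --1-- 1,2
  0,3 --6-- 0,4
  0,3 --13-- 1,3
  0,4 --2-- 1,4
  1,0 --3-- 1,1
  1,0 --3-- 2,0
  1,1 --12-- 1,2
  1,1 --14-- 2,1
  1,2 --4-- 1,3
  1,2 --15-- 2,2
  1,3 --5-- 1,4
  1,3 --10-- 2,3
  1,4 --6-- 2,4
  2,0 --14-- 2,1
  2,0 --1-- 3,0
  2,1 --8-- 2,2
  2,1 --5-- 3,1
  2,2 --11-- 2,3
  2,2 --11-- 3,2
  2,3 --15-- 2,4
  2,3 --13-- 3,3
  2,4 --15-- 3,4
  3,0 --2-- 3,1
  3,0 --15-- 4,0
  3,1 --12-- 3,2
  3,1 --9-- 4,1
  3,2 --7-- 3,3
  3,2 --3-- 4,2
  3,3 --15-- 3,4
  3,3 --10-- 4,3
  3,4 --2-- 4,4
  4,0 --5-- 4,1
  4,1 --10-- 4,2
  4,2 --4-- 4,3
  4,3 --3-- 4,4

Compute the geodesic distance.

Shortest path: 0,4 → 1,4 → 2,4 → 3,4 → 4,4 → 4,3 → 4,2, total weight = 32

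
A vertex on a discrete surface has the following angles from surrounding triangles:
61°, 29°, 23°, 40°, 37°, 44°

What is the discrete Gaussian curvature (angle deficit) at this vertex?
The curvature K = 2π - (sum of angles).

Sum of angles = 234°. K = 360° - 234° = 126° = 7π/10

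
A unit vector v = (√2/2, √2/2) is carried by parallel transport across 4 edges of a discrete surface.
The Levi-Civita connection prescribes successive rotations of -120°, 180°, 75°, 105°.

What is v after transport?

Total rotation: (-120°) + 180° + 75° + 105° = 240° ≡ -120° (mod 360°). Final vector: (0.2588, -0.9659)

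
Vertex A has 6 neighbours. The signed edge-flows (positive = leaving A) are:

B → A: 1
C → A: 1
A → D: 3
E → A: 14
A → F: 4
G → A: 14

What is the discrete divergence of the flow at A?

Divergence = sum of outgoing flows = (-1) + (-1) + 3 + (-14) + 4 + (-14) = -23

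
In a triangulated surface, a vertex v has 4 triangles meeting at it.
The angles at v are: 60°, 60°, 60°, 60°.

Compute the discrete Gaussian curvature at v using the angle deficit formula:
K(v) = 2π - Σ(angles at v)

Sum of angles = 240°. K = 360° - 240° = 120°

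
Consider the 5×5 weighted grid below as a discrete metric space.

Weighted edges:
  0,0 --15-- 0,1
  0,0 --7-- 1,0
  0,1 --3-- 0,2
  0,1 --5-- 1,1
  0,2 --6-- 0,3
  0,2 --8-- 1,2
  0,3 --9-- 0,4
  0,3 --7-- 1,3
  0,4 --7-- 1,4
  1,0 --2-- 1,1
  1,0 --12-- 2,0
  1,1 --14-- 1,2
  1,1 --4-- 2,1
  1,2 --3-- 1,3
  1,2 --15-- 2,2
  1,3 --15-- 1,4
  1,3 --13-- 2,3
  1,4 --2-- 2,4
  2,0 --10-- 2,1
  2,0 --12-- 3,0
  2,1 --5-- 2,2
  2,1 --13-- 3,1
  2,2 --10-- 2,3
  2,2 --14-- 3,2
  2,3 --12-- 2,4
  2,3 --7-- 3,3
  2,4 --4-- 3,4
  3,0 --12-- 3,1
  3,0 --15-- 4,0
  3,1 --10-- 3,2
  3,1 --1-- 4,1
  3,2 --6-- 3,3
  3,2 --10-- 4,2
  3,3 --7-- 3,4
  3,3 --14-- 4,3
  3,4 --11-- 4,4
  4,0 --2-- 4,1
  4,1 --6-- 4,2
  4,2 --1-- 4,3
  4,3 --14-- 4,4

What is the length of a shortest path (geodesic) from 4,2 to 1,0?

Shortest path: 4,2 → 4,1 → 3,1 → 2,1 → 1,1 → 1,0, total weight = 26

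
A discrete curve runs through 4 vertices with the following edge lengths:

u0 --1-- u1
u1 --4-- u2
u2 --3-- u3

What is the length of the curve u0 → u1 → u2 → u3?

Arc length = 1 + 4 + 3 = 8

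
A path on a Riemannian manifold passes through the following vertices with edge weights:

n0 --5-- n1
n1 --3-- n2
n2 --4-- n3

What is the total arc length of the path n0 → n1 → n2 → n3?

Arc length = 5 + 3 + 4 = 12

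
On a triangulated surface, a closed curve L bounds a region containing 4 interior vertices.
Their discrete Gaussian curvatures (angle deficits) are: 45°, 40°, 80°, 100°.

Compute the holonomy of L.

Holonomy = total enclosed curvature = 45° + 40° + 80° + 100° = 265°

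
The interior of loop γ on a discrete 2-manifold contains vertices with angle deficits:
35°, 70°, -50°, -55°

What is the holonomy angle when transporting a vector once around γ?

Holonomy = total enclosed curvature = 35° + 70° + (-50°) + (-55°) = 0°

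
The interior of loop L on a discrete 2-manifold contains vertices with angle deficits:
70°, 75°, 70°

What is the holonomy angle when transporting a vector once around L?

Holonomy = total enclosed curvature = 70° + 75° + 70° = 215°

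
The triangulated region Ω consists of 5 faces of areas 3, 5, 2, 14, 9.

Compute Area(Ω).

3 + 5 + 2 + 14 + 9 = 33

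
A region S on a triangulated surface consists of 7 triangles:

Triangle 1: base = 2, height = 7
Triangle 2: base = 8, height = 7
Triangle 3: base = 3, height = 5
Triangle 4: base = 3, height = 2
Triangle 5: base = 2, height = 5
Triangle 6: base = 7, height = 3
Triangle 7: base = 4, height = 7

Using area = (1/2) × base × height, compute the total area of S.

(1/2)×2×7 + (1/2)×8×7 + (1/2)×3×5 + (1/2)×3×2 + (1/2)×2×5 + (1/2)×7×3 + (1/2)×4×7 = 75.0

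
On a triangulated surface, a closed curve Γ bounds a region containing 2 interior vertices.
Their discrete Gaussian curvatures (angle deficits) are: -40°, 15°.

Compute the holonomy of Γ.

Holonomy = total enclosed curvature = (-40°) + 15° = -25°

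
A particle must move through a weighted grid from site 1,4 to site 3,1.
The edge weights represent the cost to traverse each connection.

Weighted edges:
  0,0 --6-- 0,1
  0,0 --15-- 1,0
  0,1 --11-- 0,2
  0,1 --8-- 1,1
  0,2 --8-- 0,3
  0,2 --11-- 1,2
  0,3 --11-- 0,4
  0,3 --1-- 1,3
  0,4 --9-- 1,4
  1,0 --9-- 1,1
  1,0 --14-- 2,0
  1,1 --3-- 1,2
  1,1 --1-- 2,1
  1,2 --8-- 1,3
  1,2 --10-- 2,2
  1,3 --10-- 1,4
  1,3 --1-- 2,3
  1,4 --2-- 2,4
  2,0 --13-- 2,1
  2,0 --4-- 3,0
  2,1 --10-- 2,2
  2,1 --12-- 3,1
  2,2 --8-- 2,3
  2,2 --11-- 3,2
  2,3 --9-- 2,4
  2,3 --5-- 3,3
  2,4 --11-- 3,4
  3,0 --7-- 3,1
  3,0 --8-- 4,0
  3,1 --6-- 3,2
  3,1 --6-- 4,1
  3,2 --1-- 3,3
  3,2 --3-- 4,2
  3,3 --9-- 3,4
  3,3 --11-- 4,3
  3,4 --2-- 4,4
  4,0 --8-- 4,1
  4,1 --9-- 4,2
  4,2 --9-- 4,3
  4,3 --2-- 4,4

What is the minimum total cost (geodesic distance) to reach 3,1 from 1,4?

Shortest path: 1,4 → 2,4 → 2,3 → 3,3 → 3,2 → 3,1, total weight = 23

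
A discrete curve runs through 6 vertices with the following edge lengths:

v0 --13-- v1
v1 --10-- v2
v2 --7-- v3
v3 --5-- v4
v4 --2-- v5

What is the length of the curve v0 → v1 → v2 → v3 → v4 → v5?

Arc length = 13 + 10 + 7 + 5 + 2 = 37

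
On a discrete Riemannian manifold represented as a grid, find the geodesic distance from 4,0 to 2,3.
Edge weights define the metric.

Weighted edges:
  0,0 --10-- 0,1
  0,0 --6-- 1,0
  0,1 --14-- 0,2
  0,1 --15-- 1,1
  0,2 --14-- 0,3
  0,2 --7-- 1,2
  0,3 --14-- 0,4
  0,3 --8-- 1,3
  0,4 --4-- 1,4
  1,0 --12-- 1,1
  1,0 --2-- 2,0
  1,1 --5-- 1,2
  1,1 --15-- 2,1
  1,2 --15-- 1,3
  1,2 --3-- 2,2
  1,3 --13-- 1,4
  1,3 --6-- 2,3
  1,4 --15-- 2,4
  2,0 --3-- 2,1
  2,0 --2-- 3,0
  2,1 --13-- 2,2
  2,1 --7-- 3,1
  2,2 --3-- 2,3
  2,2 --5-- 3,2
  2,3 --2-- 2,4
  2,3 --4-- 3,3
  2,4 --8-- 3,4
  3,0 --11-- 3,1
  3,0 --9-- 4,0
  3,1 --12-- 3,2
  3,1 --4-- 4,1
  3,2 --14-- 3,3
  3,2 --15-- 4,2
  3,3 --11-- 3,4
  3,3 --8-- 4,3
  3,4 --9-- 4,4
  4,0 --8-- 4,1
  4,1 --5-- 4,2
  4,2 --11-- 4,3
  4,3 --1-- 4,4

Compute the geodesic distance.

Shortest path: 4,0 → 3,0 → 2,0 → 2,1 → 2,2 → 2,3, total weight = 30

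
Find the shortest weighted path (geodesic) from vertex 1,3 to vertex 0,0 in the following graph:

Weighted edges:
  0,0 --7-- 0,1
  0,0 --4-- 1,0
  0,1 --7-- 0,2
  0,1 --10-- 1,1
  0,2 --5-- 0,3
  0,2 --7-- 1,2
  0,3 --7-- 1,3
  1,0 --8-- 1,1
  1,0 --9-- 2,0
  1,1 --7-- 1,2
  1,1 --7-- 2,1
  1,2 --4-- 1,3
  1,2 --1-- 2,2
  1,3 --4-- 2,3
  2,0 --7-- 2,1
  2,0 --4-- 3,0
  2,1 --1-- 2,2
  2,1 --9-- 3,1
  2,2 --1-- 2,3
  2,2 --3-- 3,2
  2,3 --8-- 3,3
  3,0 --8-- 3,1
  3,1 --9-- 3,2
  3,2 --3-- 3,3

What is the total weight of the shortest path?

Shortest path: 1,3 → 1,2 → 1,1 → 1,0 → 0,0, total weight = 23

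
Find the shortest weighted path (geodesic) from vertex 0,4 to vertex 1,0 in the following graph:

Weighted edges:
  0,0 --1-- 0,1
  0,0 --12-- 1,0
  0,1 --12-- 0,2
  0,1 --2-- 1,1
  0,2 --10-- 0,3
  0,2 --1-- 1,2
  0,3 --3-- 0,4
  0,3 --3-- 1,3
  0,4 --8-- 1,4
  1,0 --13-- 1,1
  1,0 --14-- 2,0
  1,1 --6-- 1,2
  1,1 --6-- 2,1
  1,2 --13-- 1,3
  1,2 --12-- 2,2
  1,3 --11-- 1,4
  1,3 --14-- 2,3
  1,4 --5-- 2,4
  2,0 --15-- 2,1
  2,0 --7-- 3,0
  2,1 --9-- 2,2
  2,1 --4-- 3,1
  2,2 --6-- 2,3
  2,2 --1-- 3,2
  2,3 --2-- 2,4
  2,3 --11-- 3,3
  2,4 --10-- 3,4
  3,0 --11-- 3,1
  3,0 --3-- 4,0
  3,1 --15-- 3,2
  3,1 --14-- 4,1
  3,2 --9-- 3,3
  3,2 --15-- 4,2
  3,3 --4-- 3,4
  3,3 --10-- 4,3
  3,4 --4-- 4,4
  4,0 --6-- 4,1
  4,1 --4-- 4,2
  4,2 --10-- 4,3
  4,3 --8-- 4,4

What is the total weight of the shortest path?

Shortest path: 0,4 → 0,3 → 0,2 → 1,2 → 1,1 → 1,0, total weight = 33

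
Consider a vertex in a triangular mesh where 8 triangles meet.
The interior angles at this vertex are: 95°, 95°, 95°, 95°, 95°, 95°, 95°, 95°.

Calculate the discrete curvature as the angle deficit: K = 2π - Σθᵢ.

Sum of angles = 760°. K = 360° - 760° = -400° = -20π/9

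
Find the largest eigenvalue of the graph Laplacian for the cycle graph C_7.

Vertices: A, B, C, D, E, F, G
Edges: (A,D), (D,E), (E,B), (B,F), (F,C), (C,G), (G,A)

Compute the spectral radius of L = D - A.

The cycle graph C_n has Laplacian eigenvalues λ_k = 2 − 2cos(2πk/n), k = 0, 1, …, n−1. Here n = 7:
k=0: 2 − 2cos(0) = 0.0; k=1: 2 − 2cos(2π/7) = 0.753; k=2: 2 − 2cos(4π/7) = 2.445; k=3: 2 − 2cos(6π/7) = 3.8019; k=4: 2 − 2cos(8π/7) = 3.8019; k=5: 2 − 2cos(10π/7) = 2.445; k=6: 2 − 2cos(12π/7) = 0.753.
Laplacian eigenvalues: [0.0, 0.753, 0.753, 2.445, 2.445, 3.8019, 3.8019]. Largest eigenvalue (spectral radius) = 3.8019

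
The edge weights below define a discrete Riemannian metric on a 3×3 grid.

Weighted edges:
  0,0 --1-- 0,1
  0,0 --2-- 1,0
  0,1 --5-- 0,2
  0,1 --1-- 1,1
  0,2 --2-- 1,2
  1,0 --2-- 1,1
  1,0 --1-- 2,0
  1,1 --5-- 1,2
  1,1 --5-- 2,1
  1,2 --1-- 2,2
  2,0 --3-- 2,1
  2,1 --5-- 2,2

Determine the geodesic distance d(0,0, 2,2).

Shortest path: 0,0 → 0,1 → 1,1 → 1,2 → 2,2, total weight = 8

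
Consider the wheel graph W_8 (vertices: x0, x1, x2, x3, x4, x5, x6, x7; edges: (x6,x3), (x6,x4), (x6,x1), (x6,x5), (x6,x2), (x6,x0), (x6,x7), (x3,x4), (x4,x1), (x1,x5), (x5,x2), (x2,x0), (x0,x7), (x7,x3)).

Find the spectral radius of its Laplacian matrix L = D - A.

The wheel W_8 is the join K_1 ∨ C_7 (a hub joined to every vertex of a cycle of length 7). For a join G ∨ H (G on p vertices, H on q vertices) the Laplacian spectrum is 0, p+q, the eigenvalues of L(G) other than one 0 each shifted by +q, and the eigenvalues of L(H) other than one 0 each shifted by +p. With G = K_1 (p = 1, nothing left after dropping its 0) and H = C_7 (q = 7, eigenvalues 2 − 2cos(2πk/7), k = 0, …, 6; drop k = 0), the spectrum of W_8 is 0, 8, and 1 + (2 − 2cos(2πk/7)) = 3 − 2cos(2πk/7) for k = 1, …, 6:
k=1: 3 − 2cos(2π/7) = 1.753; k=2: 3 − 2cos(4π/7) = 3.445; k=3: 3 − 2cos(6π/7) = 4.8019; k=4: 3 − 2cos(8π/7) = 4.8019; k=5: 3 − 2cos(10π/7) = 3.445; k=6: 3 − 2cos(12π/7) = 1.753.
Laplacian eigenvalues: [0.0, 1.753, 1.753, 3.445, 3.445, 4.8019, 4.8019, 8.0]. Largest eigenvalue (spectral radius) = 8.0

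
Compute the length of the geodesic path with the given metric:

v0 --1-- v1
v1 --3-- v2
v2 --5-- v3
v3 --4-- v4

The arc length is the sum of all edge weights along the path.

Arc length = 1 + 3 + 5 + 4 = 13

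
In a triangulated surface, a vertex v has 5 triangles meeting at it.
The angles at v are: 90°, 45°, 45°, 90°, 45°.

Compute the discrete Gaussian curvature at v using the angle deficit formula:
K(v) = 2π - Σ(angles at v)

Sum of angles = 315°. K = 360° - 315° = 45° = π/4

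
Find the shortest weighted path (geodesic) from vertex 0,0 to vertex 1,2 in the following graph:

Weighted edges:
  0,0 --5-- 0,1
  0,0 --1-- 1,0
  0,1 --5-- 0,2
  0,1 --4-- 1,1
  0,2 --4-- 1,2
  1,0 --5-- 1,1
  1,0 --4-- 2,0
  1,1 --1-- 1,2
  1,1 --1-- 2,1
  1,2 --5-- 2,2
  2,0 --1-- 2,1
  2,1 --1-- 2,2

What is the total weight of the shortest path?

Shortest path: 0,0 → 1,0 → 1,1 → 1,2, total weight = 7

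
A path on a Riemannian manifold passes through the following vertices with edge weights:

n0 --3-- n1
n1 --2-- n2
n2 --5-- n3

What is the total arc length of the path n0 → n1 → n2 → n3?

Arc length = 3 + 2 + 5 = 10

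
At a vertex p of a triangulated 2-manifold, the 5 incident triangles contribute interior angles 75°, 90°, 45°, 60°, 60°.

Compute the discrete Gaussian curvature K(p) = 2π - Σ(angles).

Sum of angles = 330°. K = 360° - 330° = 30° = π/6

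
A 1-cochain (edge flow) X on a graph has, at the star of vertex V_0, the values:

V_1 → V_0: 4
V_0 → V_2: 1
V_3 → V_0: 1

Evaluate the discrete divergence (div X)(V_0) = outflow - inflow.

Divergence = sum of outgoing flows = (-4) + 1 + (-1) = -4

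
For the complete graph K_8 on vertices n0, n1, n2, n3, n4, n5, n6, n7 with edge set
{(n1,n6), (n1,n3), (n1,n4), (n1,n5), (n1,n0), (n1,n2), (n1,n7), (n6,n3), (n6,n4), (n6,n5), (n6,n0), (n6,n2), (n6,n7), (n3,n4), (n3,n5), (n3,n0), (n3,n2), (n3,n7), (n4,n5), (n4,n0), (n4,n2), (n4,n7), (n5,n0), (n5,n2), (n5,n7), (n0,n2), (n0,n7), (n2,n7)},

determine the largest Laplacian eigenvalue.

For the complete graph K_n, L = nI − J (J = all-ones matrix). J has eigenvalues n (once, eigenvector 𝟙) and 0 (multiplicity n−1), so L has eigenvalues 0 (once) and n (multiplicity n−1). Here n = 8: eigenvalue 0 once and 8 with multiplicity 7.
Laplacian eigenvalues: [0.0, 8.0, 8.0, 8.0, 8.0, 8.0, 8.0, 8.0]. Largest eigenvalue (spectral radius) = 8.0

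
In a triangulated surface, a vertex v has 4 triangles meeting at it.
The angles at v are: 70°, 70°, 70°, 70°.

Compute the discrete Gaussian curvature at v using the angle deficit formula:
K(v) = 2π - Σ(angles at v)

Sum of angles = 280°. K = 360° - 280° = 80°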